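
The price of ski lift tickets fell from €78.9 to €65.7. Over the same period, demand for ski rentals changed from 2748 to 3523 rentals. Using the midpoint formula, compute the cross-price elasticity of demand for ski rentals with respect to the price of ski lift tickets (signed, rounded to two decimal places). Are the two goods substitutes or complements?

-1.35; complements

%ΔQ_{ski rentals} = (3523 − 2748)/avg = 775/3135.5 = 0.247169…
%ΔP_{ski lift tickets} = (65.7 − 78.9)/avg = -13.2/72.3 = -0.182572…
E_cross = (775/3135.5) / (-13.2/72.3) = -1.3538…
E_cross < 0 ⇒ the goods are complements.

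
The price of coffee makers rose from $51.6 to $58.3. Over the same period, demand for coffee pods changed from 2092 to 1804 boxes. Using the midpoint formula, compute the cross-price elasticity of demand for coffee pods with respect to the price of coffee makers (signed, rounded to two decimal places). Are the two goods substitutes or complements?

%ΔQ_{coffee pods} = (1804 − 2092)/avg = -288/1948 = -0.147843…
%ΔP_{coffee makers} = (58.3 − 51.6)/avg = 6.7/54.95 = 0.121929…
E_cross = (-288/1948) / (6.7/54.95) = -1.2125…
E_cross < 0 ⇒ the goods are complements.

-1.21; complements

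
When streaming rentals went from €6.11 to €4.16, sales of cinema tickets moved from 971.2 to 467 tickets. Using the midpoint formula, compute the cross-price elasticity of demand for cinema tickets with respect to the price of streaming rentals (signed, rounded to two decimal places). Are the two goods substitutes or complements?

1.85; substitutes

%ΔQ_{cinema tickets} = (467 − 971.2)/avg = -504.2/719.1 = -0.701154…
%ΔP_{streaming rentals} = (4.16 − 6.11)/avg = -1.95/5.135 = -0.379746…
E_cross = (-504.2/719.1) / (-1.95/5.135) = 1.8463…
E_cross > 0 ⇒ the goods are substitutes.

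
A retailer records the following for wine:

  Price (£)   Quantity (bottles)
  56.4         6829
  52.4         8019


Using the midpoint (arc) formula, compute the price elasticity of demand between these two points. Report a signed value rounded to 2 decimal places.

-2.18

%ΔQ = (8019 − 6829) / [(6829 + 8019)/2] = 1190/7424 = 0.160290…
%ΔP = (52.4 − 56.4) / [(56.4 + 52.4)/2] = -4/54.4 = -0.073529…
Arc Ed = %ΔQ / %ΔP = (1190/7424) / (-4/54.4) = -2.1799…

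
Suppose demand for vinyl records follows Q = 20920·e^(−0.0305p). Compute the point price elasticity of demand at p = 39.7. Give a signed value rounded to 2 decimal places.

dQ/dp = −0.0305·Q = -190.106. At p = 39.7, Q = 6232.99.
Ed = (dQ/dp)·(p/Q) = (-190.106) × (39.7/6232.99) = -1.2108…

-1.21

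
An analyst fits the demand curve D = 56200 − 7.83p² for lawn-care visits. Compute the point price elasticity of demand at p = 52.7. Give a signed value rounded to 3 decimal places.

-1.262

dD/dp = −2·7.83·p = -825.282. At p = 52.7, D = 34453.8193.
Ed = (dD/dp)·(p/D) = (-825.282) × (52.7/34453.8193) = -1.26233…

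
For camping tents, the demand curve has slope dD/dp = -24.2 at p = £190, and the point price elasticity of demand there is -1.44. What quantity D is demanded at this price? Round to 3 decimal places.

Ed = (dD/dp)·(p/D) ⇒ D = (dD/dp)·p/Ed = (-24.2)·190/(-1.44) = 3193.05555…

3193.056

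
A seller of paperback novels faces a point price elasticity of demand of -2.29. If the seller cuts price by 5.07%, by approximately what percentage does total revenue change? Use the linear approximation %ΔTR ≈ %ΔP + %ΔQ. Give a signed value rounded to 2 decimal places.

+6.54%

%ΔQ ≈ Ed × %ΔP = (-2.29) × (-5.07%) = +11.6103%
%ΔTR ≈ %ΔP + %ΔQ = (-5.07%) + (+11.6103%) = +6.5403%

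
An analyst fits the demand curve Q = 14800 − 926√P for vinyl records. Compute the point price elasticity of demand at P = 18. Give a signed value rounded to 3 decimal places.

dQ/dP = −926/(2√P) = -109.13. At P = 18, Q = 10871.3.
Ed = (dQ/dP)·(P/Q) = (-109.13) × (18/10871.3) = -0.18069…

-0.181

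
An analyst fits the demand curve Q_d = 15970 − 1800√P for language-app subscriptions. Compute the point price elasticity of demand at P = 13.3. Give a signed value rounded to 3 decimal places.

dQ_d/dP = −1800/(2√P) = -246.784. At P = 13.3, Q_d = 9405.55.
Ed = (dQ_d/dP)·(P/Q_d) = (-246.784) × (13.3/9405.55) = -0.34896…

-0.349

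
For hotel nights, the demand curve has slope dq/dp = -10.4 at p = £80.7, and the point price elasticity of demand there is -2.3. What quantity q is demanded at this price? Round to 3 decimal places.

Ed = (dq/dp)·(p/q) ⇒ q = (dq/dp)·p/Ed = (-10.4)·80.7/(-2.3) = 364.90434…

364.904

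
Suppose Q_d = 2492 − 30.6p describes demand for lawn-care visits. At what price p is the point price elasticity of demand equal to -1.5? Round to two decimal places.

Ed = −30.6p/(2492 − 30.6p). Set this equal to -1.5:
30.6p = 1.5·(2492 − 30.6p) ⇒ 30.6p(1 + 1.5) = 1.5·2492
p = 1.5·2492 / (30.6·2.5) = 48.8627…

48.86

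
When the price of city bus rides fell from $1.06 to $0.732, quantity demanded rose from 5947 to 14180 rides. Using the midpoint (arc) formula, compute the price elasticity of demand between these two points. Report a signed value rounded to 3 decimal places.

-2.235

%ΔQ = (14180 − 5947) / [(5947 + 14180)/2] = 8233/10063.5 = 0.818105…
%ΔP = (0.732 − 1.06) / [(1.06 + 0.732)/2] = -0.328/0.896 = -0.366071…
Arc Ed = %ΔQ / %ΔP = (8233/10063.5) / (-0.328/0.896) = -2.23482…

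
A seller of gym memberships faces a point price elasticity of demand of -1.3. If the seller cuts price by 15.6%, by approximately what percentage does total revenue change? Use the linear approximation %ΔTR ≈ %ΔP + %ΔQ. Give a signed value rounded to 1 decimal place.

+4.7%

%ΔQ ≈ Ed × %ΔP = (-1.3) × (-15.6%) = +20.2800%
%ΔTR ≈ %ΔP + %ΔQ = (-15.6%) + (+20.2800%) = +4.6800%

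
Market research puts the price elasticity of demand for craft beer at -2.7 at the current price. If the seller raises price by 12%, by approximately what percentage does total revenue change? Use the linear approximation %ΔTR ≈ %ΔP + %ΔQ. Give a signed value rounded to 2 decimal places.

-20.40%

%ΔQ ≈ Ed × %ΔP = (-2.7) × (+12%) = -32.4000%
%ΔTR ≈ %ΔP + %ΔQ = (+12%) + (-32.4000%) = -20.4000%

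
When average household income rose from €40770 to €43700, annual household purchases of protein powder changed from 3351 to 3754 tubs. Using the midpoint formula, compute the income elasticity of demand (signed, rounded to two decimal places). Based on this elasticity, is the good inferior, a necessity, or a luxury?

%ΔQ = (3754 − 3351)/[( 3351 + 3754)/2] = 403/3552.5 = 0.113441…
%ΔIncome = (43700 − 40770)/[( 40770 + 43700)/2] = 2930/42235 = 0.069373…
E_income = (403/3552.5) / (2930/42235) = 1.6352…
E_income > 1 ⇒ normal good, luxury.

1.64; luxury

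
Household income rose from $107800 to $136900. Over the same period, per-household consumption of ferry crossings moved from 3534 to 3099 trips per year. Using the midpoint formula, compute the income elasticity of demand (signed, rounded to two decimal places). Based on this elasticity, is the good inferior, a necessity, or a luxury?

-0.55; inferior

%ΔQ = (3099 − 3534)/[( 3534 + 3099)/2] = -435/3316.5 = -0.131162…
%ΔIncome = (136900 − 107800)/[( 107800 + 136900)/2] = 29100/122350 = 0.237842…
E_income = (-435/3316.5) / (29100/122350) = -0.5514…
E_income < 0 ⇒ inferior good.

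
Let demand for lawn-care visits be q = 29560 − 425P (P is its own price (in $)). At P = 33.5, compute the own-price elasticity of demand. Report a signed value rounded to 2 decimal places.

-0.93

At the given values, q = 29560 − 425(33.5) = 15322.5.
∂q/∂P = −425.
E = (-425) × (33.5/15322.5) = -0.9291…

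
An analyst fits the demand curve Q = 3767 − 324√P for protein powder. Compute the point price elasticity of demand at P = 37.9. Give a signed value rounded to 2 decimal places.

-0.56

dQ/dP = −324/(2√P) = -26.3145. At P = 37.9, Q = 1772.36.
Ed = (dQ/dP)·(P/Q) = (-26.3145) × (37.9/1772.36) = -0.5627…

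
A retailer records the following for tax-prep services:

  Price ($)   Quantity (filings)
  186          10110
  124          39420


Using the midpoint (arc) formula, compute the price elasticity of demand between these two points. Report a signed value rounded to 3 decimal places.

-2.959

%ΔQ = (39420 − 10110) / [(10110 + 39420)/2] = 29310/24765 = 1.183525…
%ΔP = (124 − 186) / [(186 + 124)/2] = -62/155 = -0.4
Arc Ed = %ΔQ / %ΔP = (29310/24765) / (-62/155) = -2.95881…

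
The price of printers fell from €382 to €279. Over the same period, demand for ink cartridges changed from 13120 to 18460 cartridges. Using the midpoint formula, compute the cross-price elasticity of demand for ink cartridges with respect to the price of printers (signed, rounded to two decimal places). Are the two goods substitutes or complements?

%ΔQ_{ink cartridges} = (18460 − 13120)/avg = 5340/15790 = 0.338188…
%ΔP_{printers} = (279 − 382)/avg = -103/330.5 = -0.311649…
E_cross = (5340/15790) / (-103/330.5) = -1.0851…
E_cross < 0 ⇒ the goods are complements.

-1.09; complements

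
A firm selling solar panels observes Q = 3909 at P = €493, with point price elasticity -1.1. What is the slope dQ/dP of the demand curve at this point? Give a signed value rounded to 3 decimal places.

-8.722

Ed = (dQ/dP)·(P/Q) ⇒ dQ/dP = Ed·Q/P = (-1.1)·3909/493 = -8.72190…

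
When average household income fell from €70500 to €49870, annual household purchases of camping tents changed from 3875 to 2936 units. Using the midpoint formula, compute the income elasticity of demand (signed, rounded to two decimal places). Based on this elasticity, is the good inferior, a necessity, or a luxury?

%ΔQ = (2936 − 3875)/[( 3875 + 2936)/2] = -939/3405.5 = -0.275730…
%ΔIncome = (49870 − 70500)/[( 70500 + 49870)/2] = -20630/60185 = -0.342776…
E_income = (-939/3405.5) / (-20630/60185) = 0.8044…
0 < E_income < 1 ⇒ normal good, necessity.

0.80; necessity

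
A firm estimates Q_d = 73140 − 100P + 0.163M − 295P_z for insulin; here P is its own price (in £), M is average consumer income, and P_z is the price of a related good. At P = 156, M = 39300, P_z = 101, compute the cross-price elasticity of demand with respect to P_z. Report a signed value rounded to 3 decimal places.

-0.872

At the given values, Q_d = 73140 − 100(156) + 0.163(39300) − 295(101) = 34150.9.
∂Q_d/∂P_z = -295.
E = (-295) × (101/34150.9) = -0.87245…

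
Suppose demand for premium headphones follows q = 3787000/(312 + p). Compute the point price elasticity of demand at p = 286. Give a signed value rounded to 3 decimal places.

dq/dp = −3787000/(312 + p)² = -10.5899. At p = 286, q = 6332.78.
Ed = (dq/dp)·(p/q) = (-10.5899) × (286/6332.78) = -0.47826…

-0.478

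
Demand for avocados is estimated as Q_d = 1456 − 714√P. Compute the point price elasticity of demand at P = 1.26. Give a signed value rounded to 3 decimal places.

-0.612

dQ_d/dP = −714/(2√P) = -318.041. At P = 1.26, Q_d = 654.537.
Ed = (dQ_d/dP)·(P/Q_d) = (-318.041) × (1.26/654.537) = -0.61223…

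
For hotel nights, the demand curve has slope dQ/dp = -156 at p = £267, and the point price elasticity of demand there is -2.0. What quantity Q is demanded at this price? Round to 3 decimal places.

Ed = (dQ/dp)·(p/Q) ⇒ Q = (dQ/dp)·p/Ed = (-156)·267/(-2.0) = 20826

20826.000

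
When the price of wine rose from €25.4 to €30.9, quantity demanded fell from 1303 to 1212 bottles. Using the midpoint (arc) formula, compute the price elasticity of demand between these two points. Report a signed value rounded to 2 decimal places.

%ΔQ = (1212 − 1303) / [(1303 + 1212)/2] = -91/1257.5 = -0.072365…
%ΔP = (30.9 − 25.4) / [(25.4 + 30.9)/2] = 5.5/28.15 = 0.195381…
Arc Ed = %ΔQ / %ΔP = (-91/1257.5) / (5.5/28.15) = -0.3703…

-0.37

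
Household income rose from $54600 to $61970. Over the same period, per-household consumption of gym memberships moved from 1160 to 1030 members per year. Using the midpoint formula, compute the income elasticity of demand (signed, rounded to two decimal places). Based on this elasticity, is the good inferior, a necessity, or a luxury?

-0.94; inferior

%ΔQ = (1030 − 1160)/[( 1160 + 1030)/2] = -130/1095 = -0.118721…
%ΔIncome = (61970 − 54600)/[( 54600 + 61970)/2] = 7370/58285 = 0.126447…
E_income = (-130/1095) / (7370/58285) = -0.9388…
E_income < 0 ⇒ inferior good.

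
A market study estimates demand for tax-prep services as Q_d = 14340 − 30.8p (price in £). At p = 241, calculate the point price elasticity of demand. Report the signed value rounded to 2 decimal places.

dQ_d/dp = −30.8. At p = 241, Q_d = 14340 − 30.8(241) = 6917.2.
Ed = (dQ_d/dp)·(p/Q_d) = −30.8 × (241/6917.2) = -1.0730…

-1.07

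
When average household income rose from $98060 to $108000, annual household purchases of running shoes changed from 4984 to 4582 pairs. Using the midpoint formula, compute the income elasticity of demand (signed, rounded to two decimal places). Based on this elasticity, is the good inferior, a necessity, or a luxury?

-0.87; inferior

%ΔQ = (4582 − 4984)/[( 4984 + 4582)/2] = -402/4783 = -0.084047…
%ΔIncome = (108000 − 98060)/[( 98060 + 108000)/2] = 9940/103030 = 0.096476…
E_income = (-402/4783) / (9940/103030) = -0.8711…
E_income < 0 ⇒ inferior good.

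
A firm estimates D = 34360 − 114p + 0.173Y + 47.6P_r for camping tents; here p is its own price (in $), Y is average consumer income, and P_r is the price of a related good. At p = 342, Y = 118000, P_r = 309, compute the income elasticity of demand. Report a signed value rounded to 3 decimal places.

At the given values, D = 34360 − 114(342) + 0.173(118000) + 47.6(309) = 30494.4.
∂D/∂Y = 0.173.
E = (0.173) × (118000/30494.4) = 0.66943…

0.669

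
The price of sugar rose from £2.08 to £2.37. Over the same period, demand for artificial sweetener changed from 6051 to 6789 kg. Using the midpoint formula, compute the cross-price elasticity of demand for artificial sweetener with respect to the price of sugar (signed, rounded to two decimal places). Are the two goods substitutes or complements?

%ΔQ_{artificial sweetener} = (6789 − 6051)/avg = 738/6420 = 0.114953…
%ΔP_{sugar} = (2.37 − 2.08)/avg = 0.29/2.225 = 0.130337…
E_cross = (738/6420) / (0.29/2.225) = 0.8819…
E_cross > 0 ⇒ the goods are substitutes.

0.88; substitutes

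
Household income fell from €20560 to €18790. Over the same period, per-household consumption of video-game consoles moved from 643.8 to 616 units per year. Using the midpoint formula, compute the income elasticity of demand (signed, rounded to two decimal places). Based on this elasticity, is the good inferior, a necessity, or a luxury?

%ΔQ = (616 − 643.8)/[( 643.8 + 616)/2] = -27.8/629.9 = -0.044133…
%ΔIncome = (18790 − 20560)/[( 20560 + 18790)/2] = -1770/19675 = -0.089961…
E_income = (-27.8/629.9) / (-1770/19675) = 0.4905…
0 < E_income < 1 ⇒ normal good, necessity.

0.49; necessity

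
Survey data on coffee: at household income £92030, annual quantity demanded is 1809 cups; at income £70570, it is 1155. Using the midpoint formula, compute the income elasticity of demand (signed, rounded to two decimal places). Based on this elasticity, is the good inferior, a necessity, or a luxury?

1.67; luxury

%ΔQ = (1155 − 1809)/[( 1809 + 1155)/2] = -654/1482 = -0.441295…
%ΔIncome = (70570 − 92030)/[( 92030 + 70570)/2] = -21460/81300 = -0.263960…
E_income = (-654/1482) / (-21460/81300) = 1.6718…
E_income > 1 ⇒ normal good, luxury.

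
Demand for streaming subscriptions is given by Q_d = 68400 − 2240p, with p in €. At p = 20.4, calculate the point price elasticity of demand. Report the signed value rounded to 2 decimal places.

dQ_d/dp = −2240. At p = 20.4, Q_d = 68400 − 2240(20.4) = 22704.
Ed = (dQ_d/dp)·(p/Q_d) = −2240 × (20.4/22704) = -2.0126…

-2.01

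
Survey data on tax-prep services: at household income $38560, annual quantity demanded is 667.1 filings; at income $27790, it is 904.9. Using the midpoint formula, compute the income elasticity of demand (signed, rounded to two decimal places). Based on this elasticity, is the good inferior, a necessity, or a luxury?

-0.93; inferior

%ΔQ = (904.9 − 667.1)/[( 667.1 + 904.9)/2] = 237.8/786 = 0.302544…
%ΔIncome = (27790 − 38560)/[( 38560 + 27790)/2] = -10770/33175 = -0.324642…
E_income = (237.8/786) / (-10770/33175) = -0.9319…
E_income < 0 ⇒ inferior good.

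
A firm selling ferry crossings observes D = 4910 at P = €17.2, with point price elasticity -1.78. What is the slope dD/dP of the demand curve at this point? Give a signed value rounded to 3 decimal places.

-508.128

Ed = (dD/dP)·(P/D) ⇒ dD/dP = Ed·D/P = (-1.78)·4910/17.2 = -508.12790…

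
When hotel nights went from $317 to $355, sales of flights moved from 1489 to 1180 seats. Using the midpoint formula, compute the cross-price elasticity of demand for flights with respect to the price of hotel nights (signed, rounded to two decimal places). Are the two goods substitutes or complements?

%ΔQ_{flights} = (1180 − 1489)/avg = -309/1334.5 = -0.231547…
%ΔP_{hotel nights} = (355 − 317)/avg = 38/336 = 0.113095…
E_cross = (-309/1334.5) / (38/336) = -2.0473…
E_cross < 0 ⇒ the goods are complements.

-2.05; complements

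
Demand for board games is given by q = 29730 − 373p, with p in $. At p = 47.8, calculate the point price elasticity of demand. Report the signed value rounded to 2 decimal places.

-1.50

dq/dp = −373. At p = 47.8, q = 29730 − 373(47.8) = 11900.6.
Ed = (dq/dp)·(p/q) = −373 × (47.8/11900.6) = -1.4981…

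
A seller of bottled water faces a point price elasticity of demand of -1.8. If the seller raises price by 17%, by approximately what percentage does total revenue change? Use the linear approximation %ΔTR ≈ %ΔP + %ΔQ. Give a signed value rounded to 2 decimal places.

%ΔQ ≈ Ed × %ΔP = (-1.8) × (+17%) = -30.6000%
%ΔTR ≈ %ΔP + %ΔQ = (+17%) + (-30.6000%) = -13.6000%

-13.60%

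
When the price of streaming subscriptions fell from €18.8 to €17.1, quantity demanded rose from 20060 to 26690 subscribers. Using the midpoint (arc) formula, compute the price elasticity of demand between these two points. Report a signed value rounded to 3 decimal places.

%ΔQ = (26690 − 20060) / [(20060 + 26690)/2] = 6630/23375 = 0.283636…
%ΔP = (17.1 − 18.8) / [(18.8 + 17.1)/2] = -1.7/17.95 = -0.094707…
Arc Ed = %ΔQ / %ΔP = (6630/23375) / (-1.7/17.95) = -2.99486…

-2.995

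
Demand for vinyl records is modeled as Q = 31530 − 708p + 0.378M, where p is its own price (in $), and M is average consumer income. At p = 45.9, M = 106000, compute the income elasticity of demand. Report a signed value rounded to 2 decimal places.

1.02

At the given values, Q = 31530 − 708(45.9) + 0.378(106000) = 39100.8.
∂Q/∂M = 0.378.
E = (0.378) × (106000/39100.8) = 1.0247…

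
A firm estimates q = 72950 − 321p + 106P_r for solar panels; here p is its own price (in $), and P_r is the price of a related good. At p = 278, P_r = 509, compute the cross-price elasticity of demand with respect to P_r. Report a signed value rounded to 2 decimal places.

At the given values, q = 72950 − 321(278) + 106(509) = 37666.
∂q/∂P_r = 106.
E = (106) × (509/37666) = 1.4324…

1.43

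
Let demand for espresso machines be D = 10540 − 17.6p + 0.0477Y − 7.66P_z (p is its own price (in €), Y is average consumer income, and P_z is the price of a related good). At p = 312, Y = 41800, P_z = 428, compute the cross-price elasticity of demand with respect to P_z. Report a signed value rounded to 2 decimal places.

At the given values, D = 10540 − 17.6(312) + 0.0477(41800) − 7.66(428) = 3764.18.
∂D/∂P_z = -7.66.
E = (-7.66) × (428/3764.18) = -0.8709…

-0.87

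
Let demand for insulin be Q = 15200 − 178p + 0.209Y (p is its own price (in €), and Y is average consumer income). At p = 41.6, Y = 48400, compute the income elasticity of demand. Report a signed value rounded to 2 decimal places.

0.56

At the given values, Q = 15200 − 178(41.6) + 0.209(48400) = 17910.8.
∂Q/∂Y = 0.209.
E = (0.209) × (48400/17910.8) = 0.5647…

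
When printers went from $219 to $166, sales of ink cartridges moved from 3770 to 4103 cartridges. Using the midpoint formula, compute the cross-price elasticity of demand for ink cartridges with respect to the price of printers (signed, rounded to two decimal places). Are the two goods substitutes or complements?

%ΔQ_{ink cartridges} = (4103 − 3770)/avg = 333/3936.5 = 0.084592…
%ΔP_{printers} = (166 − 219)/avg = -53/192.5 = -0.275324…
E_cross = (333/3936.5) / (-53/192.5) = -0.3072…
E_cross < 0 ⇒ the goods are complements.

-0.31; complements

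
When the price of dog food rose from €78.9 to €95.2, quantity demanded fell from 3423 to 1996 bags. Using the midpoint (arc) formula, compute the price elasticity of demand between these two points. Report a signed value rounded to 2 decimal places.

%ΔQ = (1996 − 3423) / [(3423 + 1996)/2] = -1427/2709.5 = -0.526665…
%ΔP = (95.2 − 78.9) / [(78.9 + 95.2)/2] = 16.3/87.05 = 0.187248…
Arc Ed = %ΔQ / %ΔP = (-1427/2709.5) / (16.3/87.05) = -2.8126…

-2.81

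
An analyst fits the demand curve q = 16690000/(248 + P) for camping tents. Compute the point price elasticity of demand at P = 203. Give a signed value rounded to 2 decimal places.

dq/dP = −16690000/(248 + P)² = -82.0547. At P = 203, q = 37006.7.
Ed = (dq/dP)·(P/q) = (-82.0547) × (203/37006.7) = -0.4501…

-0.45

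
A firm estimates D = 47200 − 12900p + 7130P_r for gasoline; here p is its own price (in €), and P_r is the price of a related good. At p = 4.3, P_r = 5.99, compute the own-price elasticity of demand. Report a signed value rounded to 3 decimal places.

-1.611

At the given values, D = 47200 − 12900(4.3) + 7130(5.99) = 34438.7.
∂D/∂p = −12900.
E = (-12900) × (4.3/34438.7) = -1.61068…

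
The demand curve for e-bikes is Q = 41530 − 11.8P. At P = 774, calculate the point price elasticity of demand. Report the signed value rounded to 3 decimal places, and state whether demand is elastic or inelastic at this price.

dQ/dP = −11.8. At P = 774, Q = 41530 − 11.8(774) = 32396.8.
Ed = (dQ/dP)·(P/Q) = −11.8 × (774/32396.8) = -0.28191…
|Ed| = 0.282 < 1, so demand is inelastic.

-0.282; inelastic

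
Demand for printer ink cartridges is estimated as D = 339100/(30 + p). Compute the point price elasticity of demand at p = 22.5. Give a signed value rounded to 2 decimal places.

dD/dp = −339100/(30 + p)² = -123.029. At p = 22.5, D = 6459.05.
Ed = (dD/dp)·(p/D) = (-123.029) × (22.5/6459.05) = -0.4285…

-0.43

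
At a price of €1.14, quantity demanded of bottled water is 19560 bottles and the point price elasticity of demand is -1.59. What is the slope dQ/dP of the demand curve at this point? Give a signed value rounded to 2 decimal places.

-27281.05

Ed = (dQ/dP)·(P/Q) ⇒ dQ/dP = Ed·Q/P = (-1.59)·19560/1.14 = -27281.0526…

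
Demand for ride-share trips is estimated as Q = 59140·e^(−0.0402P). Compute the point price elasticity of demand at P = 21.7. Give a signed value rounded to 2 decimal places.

-0.87

dQ/dP = −0.0402·Q = -993.699. At P = 21.7, Q = 24718.9.
Ed = (dQ/dP)·(P/Q) = (-993.699) × (21.7/24718.9) = -0.8723…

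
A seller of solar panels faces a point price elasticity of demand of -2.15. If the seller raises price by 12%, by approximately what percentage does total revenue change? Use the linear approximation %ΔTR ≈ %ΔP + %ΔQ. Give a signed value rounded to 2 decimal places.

%ΔQ ≈ Ed × %ΔP = (-2.15) × (+12%) = -25.8000%
%ΔTR ≈ %ΔP + %ΔQ = (+12%) + (-25.8000%) = -13.8000%

-13.80%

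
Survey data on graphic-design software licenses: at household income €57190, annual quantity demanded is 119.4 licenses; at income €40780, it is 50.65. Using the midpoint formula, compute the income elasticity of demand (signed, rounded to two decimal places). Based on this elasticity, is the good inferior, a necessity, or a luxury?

%ΔQ = (50.65 − 119.4)/[( 119.4 + 50.65)/2] = -68.75/85.025 = -0.808585…
%ΔIncome = (40780 − 57190)/[( 57190 + 40780)/2] = -16410/48985 = -0.335000…
E_income = (-68.75/85.025) / (-16410/48985) = 2.4136…
E_income > 1 ⇒ normal good, luxury.

2.41; luxury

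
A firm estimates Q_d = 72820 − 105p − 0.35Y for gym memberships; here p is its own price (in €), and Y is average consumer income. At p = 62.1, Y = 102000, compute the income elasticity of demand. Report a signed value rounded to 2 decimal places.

-1.17

At the given values, Q_d = 72820 − 105(62.1) − 0.35(102000) = 30599.5.
∂Q_d/∂Y = -0.35.
E = (-0.35) × (102000/30599.5) = -1.1666…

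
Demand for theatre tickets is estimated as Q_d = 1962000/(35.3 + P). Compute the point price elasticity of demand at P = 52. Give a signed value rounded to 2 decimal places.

-0.60

dQ_d/dP = −1962000/(35.3 + P)² = -257.437. At P = 52, Q_d = 22474.2.
Ed = (dQ_d/dP)·(P/Q_d) = (-257.437) × (52/22474.2) = -0.5956…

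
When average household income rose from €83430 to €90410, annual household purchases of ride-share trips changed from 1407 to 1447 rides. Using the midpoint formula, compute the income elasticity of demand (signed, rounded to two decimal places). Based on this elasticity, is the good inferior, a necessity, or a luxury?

%ΔQ = (1447 − 1407)/[( 1407 + 1447)/2] = 40/1427 = 0.028030…
%ΔIncome = (90410 − 83430)/[( 83430 + 90410)/2] = 6980/86920 = 0.080303…
E_income = (40/1427) / (6980/86920) = 0.3490…
0 < E_income < 1 ⇒ normal good, necessity.

0.35; necessity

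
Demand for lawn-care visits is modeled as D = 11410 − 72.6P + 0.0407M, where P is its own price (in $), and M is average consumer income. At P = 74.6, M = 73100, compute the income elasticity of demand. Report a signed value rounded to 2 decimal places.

At the given values, D = 11410 − 72.6(74.6) + 0.0407(73100) = 8969.21.
∂D/∂M = 0.0407.
E = (0.0407) × (73100/8969.21) = 0.3317…

0.33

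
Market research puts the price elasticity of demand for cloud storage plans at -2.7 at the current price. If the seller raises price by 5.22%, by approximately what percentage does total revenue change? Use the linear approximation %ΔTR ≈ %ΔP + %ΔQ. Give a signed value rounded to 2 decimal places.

-8.87%

%ΔQ ≈ Ed × %ΔP = (-2.7) × (+5.22%) = -14.0940%
%ΔTR ≈ %ΔP + %ΔQ = (+5.22%) + (-14.0940%) = -8.8740%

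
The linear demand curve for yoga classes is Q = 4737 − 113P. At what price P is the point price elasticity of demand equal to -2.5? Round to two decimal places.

29.94

Ed = −113P/(4737 − 113P). Set this equal to -2.5:
113P = 2.5·(4737 − 113P) ⇒ 113P(1 + 2.5) = 2.5·4737
P = 2.5·4737 / (113·3.5) = 29.9431…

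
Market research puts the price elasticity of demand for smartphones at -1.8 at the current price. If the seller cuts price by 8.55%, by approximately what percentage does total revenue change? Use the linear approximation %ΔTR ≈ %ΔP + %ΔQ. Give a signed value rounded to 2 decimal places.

+6.84%

%ΔQ ≈ Ed × %ΔP = (-1.8) × (-8.55%) = +15.3900%
%ΔTR ≈ %ΔP + %ΔQ = (-8.55%) + (+15.3900%) = +6.8400%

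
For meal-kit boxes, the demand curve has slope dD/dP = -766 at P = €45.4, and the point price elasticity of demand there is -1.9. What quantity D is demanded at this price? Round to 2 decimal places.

18303.37

Ed = (dD/dP)·(P/D) ⇒ D = (dD/dP)·P/Ed = (-766)·45.4/(-1.9) = 18303.3684…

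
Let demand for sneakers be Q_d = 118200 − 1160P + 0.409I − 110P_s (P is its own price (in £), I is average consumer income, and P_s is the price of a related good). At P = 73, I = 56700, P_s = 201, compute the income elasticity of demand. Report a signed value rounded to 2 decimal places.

0.67

At the given values, Q_d = 118200 − 1160(73) + 0.409(56700) − 110(201) = 34600.3.
∂Q_d/∂I = 0.409.
E = (0.409) × (56700/34600.3) = 0.6702…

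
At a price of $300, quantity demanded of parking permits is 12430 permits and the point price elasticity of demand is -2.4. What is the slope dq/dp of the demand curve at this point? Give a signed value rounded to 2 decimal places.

-99.44

Ed = (dq/dp)·(p/q) ⇒ dq/dp = Ed·q/p = (-2.4)·12430/300 = -99.44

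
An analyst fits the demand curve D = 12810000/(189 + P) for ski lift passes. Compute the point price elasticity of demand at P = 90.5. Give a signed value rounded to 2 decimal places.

-0.32

dD/dP = −12810000/(189 + P)² = -163.978. At P = 90.5, D = 45831.8.
Ed = (dD/dP)·(P/D) = (-163.978) × (90.5/45831.8) = -0.3237…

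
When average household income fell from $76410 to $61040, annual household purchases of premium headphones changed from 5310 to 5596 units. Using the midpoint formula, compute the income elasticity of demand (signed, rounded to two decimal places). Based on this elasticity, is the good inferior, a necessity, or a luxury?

-0.23; inferior

%ΔQ = (5596 − 5310)/[( 5310 + 5596)/2] = 286/5453 = 0.052448…
%ΔIncome = (61040 − 76410)/[( 76410 + 61040)/2] = -15370/68725 = -0.223644…
E_income = (286/5453) / (-15370/68725) = -0.2345…
E_income < 0 ⇒ inferior good.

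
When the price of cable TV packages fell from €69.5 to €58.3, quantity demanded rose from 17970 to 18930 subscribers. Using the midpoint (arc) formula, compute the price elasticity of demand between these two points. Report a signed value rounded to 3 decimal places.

-0.297

%ΔQ = (18930 − 17970) / [(17970 + 18930)/2] = 960/18450 = 0.052032…
%ΔP = (58.3 − 69.5) / [(69.5 + 58.3)/2] = -11.2/63.9 = -0.175273…
Arc Ed = %ΔQ / %ΔP = (960/18450) / (-11.2/63.9) = -0.29686…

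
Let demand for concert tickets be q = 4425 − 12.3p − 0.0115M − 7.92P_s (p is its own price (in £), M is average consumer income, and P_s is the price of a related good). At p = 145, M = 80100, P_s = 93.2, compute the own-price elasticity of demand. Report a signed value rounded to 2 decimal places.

-1.82

At the given values, q = 4425 − 12.3(145) − 0.0115(80100) − 7.92(93.2) = 982.206.
∂q/∂p = −12.3.
E = (-12.3) × (145/982.206) = -1.8158…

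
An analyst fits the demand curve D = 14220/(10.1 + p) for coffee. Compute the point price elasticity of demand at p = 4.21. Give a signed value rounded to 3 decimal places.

dD/dp = −14220/(10.1 + p)² = -69.4417. At p = 4.21, D = 993.711.
Ed = (dD/dp)·(p/D) = (-69.4417) × (4.21/993.711) = -0.29419…

-0.294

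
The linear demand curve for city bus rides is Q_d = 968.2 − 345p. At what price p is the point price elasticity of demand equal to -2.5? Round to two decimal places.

Ed = −345p/(968.2 − 345p). Set this equal to -2.5:
345p = 2.5·(968.2 − 345p) ⇒ 345p(1 + 2.5) = 2.5·968.2
p = 2.5·968.2 / (345·3.5) = 2.0045…

2.00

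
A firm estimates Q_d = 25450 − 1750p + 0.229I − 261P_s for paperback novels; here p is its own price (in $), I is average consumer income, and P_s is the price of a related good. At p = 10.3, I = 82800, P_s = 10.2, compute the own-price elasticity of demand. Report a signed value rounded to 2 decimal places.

At the given values, Q_d = 25450 − 1750(10.3) + 0.229(82800) − 261(10.2) = 23724.
∂Q_d/∂p = −1750.
E = (-1750) × (10.3/23724) = -0.7597…

-0.76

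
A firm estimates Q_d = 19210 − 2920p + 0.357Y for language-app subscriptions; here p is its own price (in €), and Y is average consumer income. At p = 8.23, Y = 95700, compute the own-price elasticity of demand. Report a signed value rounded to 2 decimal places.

-0.82

At the given values, Q_d = 19210 − 2920(8.23) + 0.357(95700) = 29343.3.
∂Q_d/∂p = −2920.
E = (-2920) × (8.23/29343.3) = -0.8189…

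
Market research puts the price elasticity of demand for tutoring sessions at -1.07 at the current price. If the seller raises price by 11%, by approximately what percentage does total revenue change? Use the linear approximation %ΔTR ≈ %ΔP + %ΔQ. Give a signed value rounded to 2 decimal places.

%ΔQ ≈ Ed × %ΔP = (-1.07) × (+11%) = -11.7700%
%ΔTR ≈ %ΔP + %ΔQ = (+11%) + (-11.7700%) = -0.7700%

-0.77%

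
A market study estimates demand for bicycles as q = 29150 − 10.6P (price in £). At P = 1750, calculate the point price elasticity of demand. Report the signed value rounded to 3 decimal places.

-1.750

dq/dP = −10.6. At P = 1750, q = 29150 − 10.6(1750) = 10600.
Ed = (dq/dP)·(P/q) = −10.6 × (1750/10600) = -1.75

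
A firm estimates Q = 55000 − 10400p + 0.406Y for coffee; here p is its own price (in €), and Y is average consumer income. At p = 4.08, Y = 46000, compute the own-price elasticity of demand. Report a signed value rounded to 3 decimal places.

At the given values, Q = 55000 − 10400(4.08) + 0.406(46000) = 31244.
∂Q/∂p = −10400.
E = (-10400) × (4.08/31244) = -1.35808…

-1.358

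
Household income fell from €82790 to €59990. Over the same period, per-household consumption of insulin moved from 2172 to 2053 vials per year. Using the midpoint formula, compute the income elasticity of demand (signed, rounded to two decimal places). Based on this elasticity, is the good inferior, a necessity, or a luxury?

0.18; necessity

%ΔQ = (2053 − 2172)/[( 2172 + 2053)/2] = -119/2112.5 = -0.056331…
%ΔIncome = (59990 − 82790)/[( 82790 + 59990)/2] = -22800/71390 = -0.319372…
E_income = (-119/2112.5) / (-22800/71390) = 0.1763…
0 < E_income < 1 ⇒ normal good, necessity.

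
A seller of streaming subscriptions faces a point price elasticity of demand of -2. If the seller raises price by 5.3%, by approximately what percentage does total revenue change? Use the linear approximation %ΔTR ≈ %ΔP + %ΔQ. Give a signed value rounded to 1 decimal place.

%ΔQ ≈ Ed × %ΔP = (-2) × (+5.3%) = -10.6000%
%ΔTR ≈ %ΔP + %ΔQ = (+5.3%) + (-10.6000%) = -5.3000%

-5.3%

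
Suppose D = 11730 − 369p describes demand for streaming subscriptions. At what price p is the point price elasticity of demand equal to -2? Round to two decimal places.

21.19

Ed = −369p/(11730 − 369p). Set this equal to -2:
369p = 2·(11730 − 369p) ⇒ 369p(1 + 2) = 2·11730
p = 2·11730 / (369·3) = 21.1924…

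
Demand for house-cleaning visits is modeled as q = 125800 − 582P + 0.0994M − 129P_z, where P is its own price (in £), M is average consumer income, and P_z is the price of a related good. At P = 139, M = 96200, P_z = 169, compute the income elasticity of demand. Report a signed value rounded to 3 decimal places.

At the given values, q = 125800 − 582(139) + 0.0994(96200) − 129(169) = 32663.28.
∂q/∂M = 0.0994.
E = (0.0994) × (96200/32663.28) = 0.29275…

0.293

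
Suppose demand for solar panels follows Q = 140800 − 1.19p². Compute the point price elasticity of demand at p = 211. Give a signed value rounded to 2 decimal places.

dQ/dp = −2·1.19·p = -502.18. At p = 211, Q = 87820.01.
Ed = (dQ/dp)·(p/Q) = (-502.18) × (211/87820.01) = -1.2065…

-1.21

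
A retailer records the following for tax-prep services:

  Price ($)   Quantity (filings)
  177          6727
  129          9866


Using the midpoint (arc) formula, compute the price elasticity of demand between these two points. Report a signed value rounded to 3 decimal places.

%ΔQ = (9866 − 6727) / [(6727 + 9866)/2] = 3139/8296.5 = 0.378352…
%ΔP = (129 − 177) / [(177 + 129)/2] = -48/153 = -0.313725…
Arc Ed = %ΔQ / %ΔP = (3139/8296.5) / (-48/153) = -1.20599…

-1.206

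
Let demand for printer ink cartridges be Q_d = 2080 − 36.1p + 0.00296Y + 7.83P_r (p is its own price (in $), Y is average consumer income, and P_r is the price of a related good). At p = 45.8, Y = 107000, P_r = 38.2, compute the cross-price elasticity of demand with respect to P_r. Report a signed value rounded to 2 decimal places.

0.29

At the given values, Q_d = 2080 − 36.1(45.8) + 0.00296(107000) + 7.83(38.2) = 1042.446.
∂Q_d/∂P_r = 7.83.
E = (7.83) × (38.2/1042.446) = 0.2869…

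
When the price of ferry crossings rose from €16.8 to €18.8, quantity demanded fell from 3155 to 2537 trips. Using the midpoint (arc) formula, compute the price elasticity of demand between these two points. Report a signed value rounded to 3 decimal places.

-1.933

%ΔQ = (2537 − 3155) / [(3155 + 2537)/2] = -618/2846 = -0.217146…
%ΔP = (18.8 − 16.8) / [(16.8 + 18.8)/2] = 2/17.8 = 0.112359…
Arc Ed = %ΔQ / %ΔP = (-618/2846) / (2/17.8) = -1.93260…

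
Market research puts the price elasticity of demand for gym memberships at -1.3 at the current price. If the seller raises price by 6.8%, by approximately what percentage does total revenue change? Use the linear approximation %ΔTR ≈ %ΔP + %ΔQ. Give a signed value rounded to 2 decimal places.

-2.04%

%ΔQ ≈ Ed × %ΔP = (-1.3) × (+6.8%) = -8.8400%
%ΔTR ≈ %ΔP + %ΔQ = (+6.8%) + (-8.8400%) = -2.0400%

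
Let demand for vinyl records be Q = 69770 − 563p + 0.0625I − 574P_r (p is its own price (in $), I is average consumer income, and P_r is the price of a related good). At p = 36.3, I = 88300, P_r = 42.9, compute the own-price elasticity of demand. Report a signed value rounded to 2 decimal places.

At the given values, Q = 69770 − 563(36.3) + 0.0625(88300) − 574(42.9) = 30227.25.
∂Q/∂p = −563.
E = (-563) × (36.3/30227.25) = -0.6761…

-0.68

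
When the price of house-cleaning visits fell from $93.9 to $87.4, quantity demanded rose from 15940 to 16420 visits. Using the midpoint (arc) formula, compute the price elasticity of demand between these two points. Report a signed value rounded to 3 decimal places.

-0.414

%ΔQ = (16420 − 15940) / [(15940 + 16420)/2] = 480/16180 = 0.029666…
%ΔP = (87.4 − 93.9) / [(93.9 + 87.4)/2] = -6.5/90.65 = -0.071704…
Arc Ed = %ΔQ / %ΔP = (480/16180) / (-6.5/90.65) = -0.41373…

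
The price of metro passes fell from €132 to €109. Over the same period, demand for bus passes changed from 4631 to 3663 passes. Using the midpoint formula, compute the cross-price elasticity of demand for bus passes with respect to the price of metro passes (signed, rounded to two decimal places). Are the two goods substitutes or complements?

1.22; substitutes

%ΔQ_{bus passes} = (3663 − 4631)/avg = -968/4147 = -0.233421…
%ΔP_{metro passes} = (109 − 132)/avg = -23/120.5 = -0.190871…
E_cross = (-968/4147) / (-23/120.5) = 1.2229…
E_cross > 0 ⇒ the goods are substitutes.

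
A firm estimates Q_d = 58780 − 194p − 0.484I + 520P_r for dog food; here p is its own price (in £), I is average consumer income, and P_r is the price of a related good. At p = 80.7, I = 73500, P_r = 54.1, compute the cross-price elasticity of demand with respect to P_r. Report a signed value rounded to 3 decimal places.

At the given values, Q_d = 58780 − 194(80.7) − 0.484(73500) + 520(54.1) = 35682.2.
∂Q_d/∂P_r = 520.
E = (520) × (54.1/35682.2) = 0.78840…

0.788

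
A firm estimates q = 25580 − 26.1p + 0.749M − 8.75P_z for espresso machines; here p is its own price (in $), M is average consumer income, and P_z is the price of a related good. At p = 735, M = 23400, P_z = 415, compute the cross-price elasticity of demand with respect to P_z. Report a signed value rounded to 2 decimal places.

-0.18

At the given values, q = 25580 − 26.1(735) + 0.749(23400) − 8.75(415) = 20291.85.
∂q/∂P_z = -8.75.
E = (-8.75) × (415/20291.85) = -0.1789…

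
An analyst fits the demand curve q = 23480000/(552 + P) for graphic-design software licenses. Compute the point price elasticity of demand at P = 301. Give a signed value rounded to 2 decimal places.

dq/dP = −23480000/(552 + P)² = -32.2701. At P = 301, q = 27526.4.
Ed = (dq/dP)·(P/q) = (-32.2701) × (301/27526.4) = -0.3528…

-0.35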